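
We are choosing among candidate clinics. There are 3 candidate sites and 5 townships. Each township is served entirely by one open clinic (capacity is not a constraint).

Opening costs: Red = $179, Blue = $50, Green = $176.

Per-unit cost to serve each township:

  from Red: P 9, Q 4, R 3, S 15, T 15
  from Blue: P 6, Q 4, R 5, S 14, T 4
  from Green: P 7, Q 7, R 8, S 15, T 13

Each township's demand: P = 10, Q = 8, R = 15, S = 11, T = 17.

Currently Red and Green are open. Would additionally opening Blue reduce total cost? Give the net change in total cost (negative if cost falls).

Yes — net change −124 (cost falls by 124).

Current service cost with {Red, Green}: 533.
Adding Blue: each township re-picks its cheapest; new service cost 359, saving 174.
Extra fixed cost: 50. Net change = 50 − 174 = -124.
(Totals: 888 → 764.)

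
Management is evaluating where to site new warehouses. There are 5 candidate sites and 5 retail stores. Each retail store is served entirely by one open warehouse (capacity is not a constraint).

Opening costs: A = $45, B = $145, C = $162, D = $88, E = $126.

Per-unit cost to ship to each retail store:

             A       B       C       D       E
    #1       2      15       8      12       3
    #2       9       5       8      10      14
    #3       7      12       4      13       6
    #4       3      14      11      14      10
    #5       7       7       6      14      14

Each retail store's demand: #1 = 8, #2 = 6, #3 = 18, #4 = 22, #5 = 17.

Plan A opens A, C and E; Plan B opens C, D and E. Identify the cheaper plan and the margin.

Plan A is cheaper by 205.

Plan A: {A, C, E}: #1→A 2·8=16, #2→C 8·6=48, #3→C 4·18=72, #4→A 3·22=66, #5→C 6·17=102. Service 304; fixed 333; total 637.
Plan B: {C, D, E}: #1→E 3·8=24, #2→C 8·6=48, #3→C 4·18=72, #4→E 10·22=220, #5→C 6·17=102. Service 466; fixed 376; total 842.
Difference: |637 − 842| = 205.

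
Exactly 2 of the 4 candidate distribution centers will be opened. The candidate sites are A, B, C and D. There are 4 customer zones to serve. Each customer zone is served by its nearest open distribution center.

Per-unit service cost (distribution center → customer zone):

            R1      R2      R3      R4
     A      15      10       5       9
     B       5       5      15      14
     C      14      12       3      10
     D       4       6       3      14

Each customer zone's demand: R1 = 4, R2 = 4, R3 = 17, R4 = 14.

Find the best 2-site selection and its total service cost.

With exactly 2 open, each customer zone uses its cheapest among the chosen.
{A, D}: R1→D 4·4=16, R2→D 6·4=24, R3→D 3·17=51, R4→A 9·14=126. Service cost 217.
{B, C}: service cost 231
{C, D}: service cost 231
Among all 6 size-2 choices, {A, D} is lowest.

Choose A and D; total service cost 217.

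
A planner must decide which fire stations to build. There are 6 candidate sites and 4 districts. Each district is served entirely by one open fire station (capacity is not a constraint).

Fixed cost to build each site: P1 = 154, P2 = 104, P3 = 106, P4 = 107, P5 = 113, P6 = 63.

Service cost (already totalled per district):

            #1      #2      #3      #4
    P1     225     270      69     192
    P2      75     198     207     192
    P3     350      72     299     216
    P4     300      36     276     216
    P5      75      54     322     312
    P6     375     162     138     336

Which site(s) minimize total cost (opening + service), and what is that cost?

For any fixed open set, each district goes to its cheapest open site; total = fixed + service.
{P1, P5}: #1→P5 75, #2→P5 54, #3→P1 69, #4→P1 192. Service 390; fixed 267; total 657.
{P2, P4, P6}: service 441 + fixed 274 = 715
{P1, P5, P6}: service 390 + fixed 330 = 720
{P1, P2, P3, P4, P5, P6}: #1→P2 75, #2→P4 36, #3→P1 69, #4→P1 192. Service 372; fixed 647; total 1019.
No other subset beats 657.

Open P1 and P5; minimum total cost 657.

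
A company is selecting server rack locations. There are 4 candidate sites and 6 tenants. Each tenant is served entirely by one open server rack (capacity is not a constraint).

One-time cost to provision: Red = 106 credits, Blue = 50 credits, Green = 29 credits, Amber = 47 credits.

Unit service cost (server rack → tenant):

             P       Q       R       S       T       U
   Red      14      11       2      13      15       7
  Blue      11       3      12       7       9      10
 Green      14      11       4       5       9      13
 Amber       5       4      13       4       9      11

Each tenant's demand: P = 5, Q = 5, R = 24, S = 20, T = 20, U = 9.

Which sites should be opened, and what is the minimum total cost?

Open Red and Amber; minimum total cost 569.

For any fixed open set, each tenant goes to its cheapest open site; total = fixed + service.
{Red, Amber}: P→Amber 5·5=25, Q→Amber 4·5=20, R→Red 2·24=48, S→Amber 4·20=80, T→Amber 9·20=180, U→Red 7·9=63. Service 416; fixed 153; total 569.
{Green, Amber}: service 500 + fixed 76 = 576
{Red, Green, Amber}: P→Amber 5·5=25, Q→Amber 4·5=20, R→Red 2·24=48, S→Amber 4·20=80, T→Green 9·20=180, U→Red 7·9=63. Service 416; fixed 182; total 598.
{Red, Blue, Green, Amber}: service 411 + fixed 232 = 643
No other subset beats 569.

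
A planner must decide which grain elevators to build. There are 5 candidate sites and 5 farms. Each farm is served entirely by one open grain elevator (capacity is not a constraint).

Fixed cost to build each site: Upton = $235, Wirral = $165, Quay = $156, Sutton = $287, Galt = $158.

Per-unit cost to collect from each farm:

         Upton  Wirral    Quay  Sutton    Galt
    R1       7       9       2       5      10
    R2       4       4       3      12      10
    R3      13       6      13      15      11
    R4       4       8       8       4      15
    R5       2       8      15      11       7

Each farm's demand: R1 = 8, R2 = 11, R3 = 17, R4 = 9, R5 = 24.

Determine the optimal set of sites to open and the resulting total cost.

Open Upton only; minimum total cost 640.

For any fixed open set, each farm goes to its cheapest open site; total = fixed + service.
{Upton}: R1→Upton 7·8=56, R2→Upton 4·11=44, R3→Upton 13·17=221, R4→Upton 4·9=36, R5→Upton 2·24=48. Service 405; fixed 235; total 640.
{Wirral}: service 482 + fixed 165 = 647
{Upton, Wirral}: R1→Upton 7·8=56, R2→Upton 4·11=44, R3→Wirral 6·17=102, R4→Upton 4·9=36, R5→Upton 2·24=48. Service 286; fixed 400; total 686.
{Upton, Wirral, Quay, Sutton, Galt}: service 235 + fixed 1001 = 1236
No other subset beats 640.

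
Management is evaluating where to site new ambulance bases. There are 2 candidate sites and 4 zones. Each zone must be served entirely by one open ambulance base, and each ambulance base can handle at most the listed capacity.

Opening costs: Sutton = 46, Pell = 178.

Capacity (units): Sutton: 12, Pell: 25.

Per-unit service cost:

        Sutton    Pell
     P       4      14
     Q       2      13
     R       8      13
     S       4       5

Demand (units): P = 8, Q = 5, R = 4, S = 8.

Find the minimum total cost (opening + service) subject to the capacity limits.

Open {Sutton, Pell}: P→Sutton 4·8=32, Q→Pell 13·5=65, R→Sutton 8·4=32, S→Pell 5·8=40.
Loads: Sutton carries 12/12, Pell carries 13/25. Service 169; fixed 224; total 393.
Next best feasible plan costs 413.

Minimum total cost: 393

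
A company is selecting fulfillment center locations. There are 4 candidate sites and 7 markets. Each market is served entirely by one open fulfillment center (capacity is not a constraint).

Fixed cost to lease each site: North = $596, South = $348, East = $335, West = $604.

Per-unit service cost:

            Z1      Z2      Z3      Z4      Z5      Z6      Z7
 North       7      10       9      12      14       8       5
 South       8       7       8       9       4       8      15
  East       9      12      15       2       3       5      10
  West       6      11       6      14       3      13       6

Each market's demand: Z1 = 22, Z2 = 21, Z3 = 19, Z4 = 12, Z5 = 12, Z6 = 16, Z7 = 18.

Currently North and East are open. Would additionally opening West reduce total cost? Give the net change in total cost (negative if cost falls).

Current service cost with {North, East}: 765.
Adding West: each market re-picks its cheapest; new service cost 686, saving 79.
Extra fixed cost: 604. Net change = 604 − 79 = 525.
(Totals: 1696 → 2221.)

No — net change +525 (cost rises by 525).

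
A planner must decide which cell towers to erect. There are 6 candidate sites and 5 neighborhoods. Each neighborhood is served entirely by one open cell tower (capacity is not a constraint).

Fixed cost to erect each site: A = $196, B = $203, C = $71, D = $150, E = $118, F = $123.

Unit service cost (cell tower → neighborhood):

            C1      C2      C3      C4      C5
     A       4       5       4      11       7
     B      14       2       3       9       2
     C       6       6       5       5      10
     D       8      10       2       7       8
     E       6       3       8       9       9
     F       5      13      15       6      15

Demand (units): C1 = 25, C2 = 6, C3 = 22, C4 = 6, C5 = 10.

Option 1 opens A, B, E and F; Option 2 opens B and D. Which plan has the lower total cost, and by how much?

Option 1: {A, B, E, F}: C1→A 4·25=100, C2→B 2·6=12, C3→B 3·22=66, C4→F 6·6=36, C5→B 2·10=20. Service 234; fixed 640; total 874.
Option 2: {B, D}: C1→D 8·25=200, C2→B 2·6=12, C3→D 2·22=44, C4→D 7·6=42, C5→B 2·10=20. Service 318; fixed 353; total 671.
Difference: |874 − 671| = 203.

Option 2 is cheaper by 203.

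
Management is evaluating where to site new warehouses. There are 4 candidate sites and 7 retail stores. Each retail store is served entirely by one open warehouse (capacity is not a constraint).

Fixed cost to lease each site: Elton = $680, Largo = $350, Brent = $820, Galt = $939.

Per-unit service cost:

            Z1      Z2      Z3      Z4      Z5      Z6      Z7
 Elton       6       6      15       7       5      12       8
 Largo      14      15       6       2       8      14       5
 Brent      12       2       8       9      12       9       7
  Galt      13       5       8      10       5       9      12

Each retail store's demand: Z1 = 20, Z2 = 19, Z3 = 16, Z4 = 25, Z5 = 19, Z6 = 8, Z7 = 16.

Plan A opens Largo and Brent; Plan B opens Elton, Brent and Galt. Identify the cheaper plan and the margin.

Plan A is cheaper by 1281.

Plan A: {Largo, Brent}: Z1→Brent 12·20=240, Z2→Brent 2·19=38, Z3→Largo 6·16=96, Z4→Largo 2·25=50, Z5→Largo 8·19=152, Z6→Brent 9·8=72, Z7→Largo 5·16=80. Service 728; fixed 1170; total 1898.
Plan B: {Elton, Brent, Galt}: Z1→Elton 6·20=120, Z2→Brent 2·19=38, Z3→Brent 8·16=128, Z4→Elton 7·25=175, Z5→Elton 5·19=95, Z6→Brent 9·8=72, Z7→Brent 7·16=112. Service 740; fixed 2439; total 3179.
Difference: |1898 − 3179| = 1281.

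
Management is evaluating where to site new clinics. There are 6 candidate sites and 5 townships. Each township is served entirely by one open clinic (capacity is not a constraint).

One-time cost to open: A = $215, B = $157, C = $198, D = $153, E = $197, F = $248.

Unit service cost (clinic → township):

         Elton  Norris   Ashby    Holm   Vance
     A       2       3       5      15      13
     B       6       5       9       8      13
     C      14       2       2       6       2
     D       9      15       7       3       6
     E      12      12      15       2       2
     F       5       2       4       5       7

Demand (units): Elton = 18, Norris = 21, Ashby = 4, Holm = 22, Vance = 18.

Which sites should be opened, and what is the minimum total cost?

For any fixed open set, each township goes to its cheapest open site; total = fixed + service.
{A, E}: Elton→A 2·18=36, Norris→A 3·21=63, Ashby→A 5·4=20, Holm→E 2·22=44, Vance→E 2·18=36. Service 199; fixed 412; total 611.
{F}: service 384 + fixed 248 = 632
{A, D}: Elton→A 2·18=36, Norris→A 3·21=63, Ashby→A 5·4=20, Holm→D 3·22=66, Vance→D 6·18=108. Service 293; fixed 368; total 661.
{A, B, C, D, E, F}: Elton→A 2·18=36, Norris→C 2·21=42, Ashby→C 2·4=8, Holm→E 2·22=44, Vance→C 2·18=36. Service 166; fixed 1168; total 1334.
No other subset beats 611.

Open A and E; minimum total cost 611.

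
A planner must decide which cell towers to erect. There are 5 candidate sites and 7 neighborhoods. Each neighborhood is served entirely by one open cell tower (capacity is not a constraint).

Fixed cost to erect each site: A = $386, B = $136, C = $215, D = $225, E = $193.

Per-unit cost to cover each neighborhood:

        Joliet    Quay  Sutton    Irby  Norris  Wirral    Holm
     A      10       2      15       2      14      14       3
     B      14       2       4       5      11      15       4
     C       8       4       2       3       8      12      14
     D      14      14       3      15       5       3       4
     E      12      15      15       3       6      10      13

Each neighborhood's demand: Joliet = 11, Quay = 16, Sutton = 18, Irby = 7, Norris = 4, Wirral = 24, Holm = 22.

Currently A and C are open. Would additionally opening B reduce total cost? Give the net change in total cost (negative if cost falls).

Current service cost with {A, C}: 556.
Adding B: each neighborhood re-picks its cheapest; new service cost 556, saving 0.
Extra fixed cost: 136. Net change = 136 − 0 = 136.
(Totals: 1157 → 1293.)

No — net change +136 (cost rises by 136).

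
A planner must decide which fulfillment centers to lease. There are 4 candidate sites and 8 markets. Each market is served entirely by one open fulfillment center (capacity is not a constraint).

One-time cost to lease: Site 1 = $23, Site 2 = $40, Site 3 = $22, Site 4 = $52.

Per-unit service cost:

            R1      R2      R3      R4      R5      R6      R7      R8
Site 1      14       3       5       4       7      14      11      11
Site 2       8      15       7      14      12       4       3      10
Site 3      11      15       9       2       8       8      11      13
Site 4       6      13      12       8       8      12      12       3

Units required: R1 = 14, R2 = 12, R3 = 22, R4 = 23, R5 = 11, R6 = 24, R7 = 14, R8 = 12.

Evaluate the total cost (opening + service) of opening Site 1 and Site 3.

Total cost: 946

Each market is assigned to its cheapest site among the open ones.
{Site 1, Site 3}: R1→Site 3 11·14=154, R2→Site 1 3·12=36, R3→Site 1 5·22=110, R4→Site 3 2·23=46, R5→Site 1 7·11=77, R6→Site 3 8·24=192, R7→Site 1 11·14=154, R8→Site 1 11·12=132. Service 901; fixed 45; total 946.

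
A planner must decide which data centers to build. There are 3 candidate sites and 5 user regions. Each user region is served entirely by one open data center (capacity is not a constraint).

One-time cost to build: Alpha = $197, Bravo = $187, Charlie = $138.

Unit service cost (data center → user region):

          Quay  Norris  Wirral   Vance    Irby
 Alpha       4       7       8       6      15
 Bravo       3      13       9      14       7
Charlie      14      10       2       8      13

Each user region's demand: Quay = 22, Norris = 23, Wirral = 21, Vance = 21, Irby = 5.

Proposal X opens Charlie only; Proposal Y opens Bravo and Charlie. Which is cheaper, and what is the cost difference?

Proposal X: {Charlie}: Quay→Charlie 14·22=308, Norris→Charlie 10·23=230, Wirral→Charlie 2·21=42, Vance→Charlie 8·21=168, Irby→Charlie 13·5=65. Service 813; fixed 138; total 951.
Proposal Y: {Bravo, Charlie}: Quay→Bravo 3·22=66, Norris→Charlie 10·23=230, Wirral→Charlie 2·21=42, Vance→Charlie 8·21=168, Irby→Bravo 7·5=35. Service 541; fixed 325; total 866.
Difference: |951 − 866| = 85.

Proposal Y is cheaper by 85.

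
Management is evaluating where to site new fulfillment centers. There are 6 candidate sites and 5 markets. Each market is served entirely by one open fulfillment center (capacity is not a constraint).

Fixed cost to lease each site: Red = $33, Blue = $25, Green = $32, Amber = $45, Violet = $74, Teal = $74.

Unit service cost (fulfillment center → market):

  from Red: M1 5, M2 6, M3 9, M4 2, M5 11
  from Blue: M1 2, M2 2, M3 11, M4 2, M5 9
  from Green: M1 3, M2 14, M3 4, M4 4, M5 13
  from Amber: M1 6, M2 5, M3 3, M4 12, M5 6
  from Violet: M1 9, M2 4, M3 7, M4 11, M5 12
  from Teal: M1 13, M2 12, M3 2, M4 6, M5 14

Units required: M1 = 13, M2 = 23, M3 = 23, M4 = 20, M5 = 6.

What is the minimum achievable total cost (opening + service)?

For any fixed open set, each market goes to its cheapest open site; total = fixed + service.
{Blue, Amber}: M1→Blue 2·13=26, M2→Blue 2·23=46, M3→Amber 3·23=69, M4→Blue 2·20=40, M5→Amber 6·6=36. Service 217; fixed 70; total 287.
{Blue, Teal}: service 212 + fixed 99 = 311
{Blue, Green}: M1→Blue 2·13=26, M2→Blue 2·23=46, M3→Green 4·23=92, M4→Blue 2·20=40, M5→Blue 9·6=54. Service 258; fixed 57; total 315.
{Red, Blue, Green, Amber, Violet, Teal}: service 194 + fixed 283 = 477
No other subset beats 287.

Minimum total cost: 287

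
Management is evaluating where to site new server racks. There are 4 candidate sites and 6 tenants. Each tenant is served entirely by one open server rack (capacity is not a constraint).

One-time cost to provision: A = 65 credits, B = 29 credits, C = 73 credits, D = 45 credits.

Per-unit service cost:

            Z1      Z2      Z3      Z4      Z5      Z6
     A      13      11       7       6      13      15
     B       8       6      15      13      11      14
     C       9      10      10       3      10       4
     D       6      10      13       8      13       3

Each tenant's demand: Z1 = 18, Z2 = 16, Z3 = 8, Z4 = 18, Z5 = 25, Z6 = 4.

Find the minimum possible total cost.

For any fixed open set, each tenant goes to its cheapest open site; total = fixed + service.
{B, C}: Z1→B 8·18=144, Z2→B 6·16=96, Z3→C 10·8=80, Z4→C 3·18=54, Z5→C 10·25=250, Z6→C 4·4=16. Service 640; fixed 102; total 742.
{B, C, D}: Z1→D 6·18=108, Z2→B 6·16=96, Z3→C 10·8=80, Z4→C 3·18=54, Z5→C 10·25=250, Z6→D 3·4=12. Service 600; fixed 147; total 747.
{C, D}: Z1→D 6·18=108, Z2→C 10·16=160, Z3→C 10·8=80, Z4→C 3·18=54, Z5→C 10·25=250, Z6→D 3·4=12. Service 664; fixed 118; total 782.
{A, B, C, D}: service 576 + fixed 212 = 788
(All 15 nonempty subsets were checked; B and C is lowest.)

Minimum total cost: 742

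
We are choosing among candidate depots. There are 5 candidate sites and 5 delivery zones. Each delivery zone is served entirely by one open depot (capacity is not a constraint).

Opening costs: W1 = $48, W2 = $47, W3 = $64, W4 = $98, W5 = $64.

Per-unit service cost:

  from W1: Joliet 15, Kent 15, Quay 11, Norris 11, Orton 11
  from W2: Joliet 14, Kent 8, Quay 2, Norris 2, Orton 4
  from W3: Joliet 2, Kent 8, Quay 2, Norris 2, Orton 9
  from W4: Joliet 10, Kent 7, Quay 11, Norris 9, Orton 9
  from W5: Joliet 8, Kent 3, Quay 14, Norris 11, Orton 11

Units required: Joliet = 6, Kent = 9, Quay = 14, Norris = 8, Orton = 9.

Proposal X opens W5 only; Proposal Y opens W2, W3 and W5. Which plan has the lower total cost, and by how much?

Proposal X: {W5}: Joliet→W5 8·6=48, Kent→W5 3·9=27, Quay→W5 14·14=196, Norris→W5 11·8=88, Orton→W5 11·9=99. Service 458; fixed 64; total 522.
Proposal Y: {W2, W3, W5}: Joliet→W3 2·6=12, Kent→W5 3·9=27, Quay→W2 2·14=28, Norris→W2 2·8=16, Orton→W2 4·9=36. Service 119; fixed 175; total 294.
Difference: |522 − 294| = 228.

Proposal Y is cheaper by 228.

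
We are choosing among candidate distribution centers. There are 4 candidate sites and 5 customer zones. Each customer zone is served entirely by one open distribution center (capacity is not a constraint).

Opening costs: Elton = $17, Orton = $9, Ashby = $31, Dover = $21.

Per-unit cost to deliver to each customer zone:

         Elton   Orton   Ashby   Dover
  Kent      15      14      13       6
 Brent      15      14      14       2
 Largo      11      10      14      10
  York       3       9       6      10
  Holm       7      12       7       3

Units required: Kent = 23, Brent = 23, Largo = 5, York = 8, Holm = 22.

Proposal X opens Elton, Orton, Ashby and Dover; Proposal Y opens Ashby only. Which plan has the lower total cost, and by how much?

Proposal X is cheaper by 522.

Proposal X: {Elton, Orton, Ashby, Dover}: Kent→Dover 6·23=138, Brent→Dover 2·23=46, Largo→Orton 10·5=50, York→Elton 3·8=24, Holm→Dover 3·22=66. Service 324; fixed 78; total 402.
Proposal Y: {Ashby}: Kent→Ashby 13·23=299, Brent→Ashby 14·23=322, Largo→Ashby 14·5=70, York→Ashby 6·8=48, Holm→Ashby 7·22=154. Service 893; fixed 31; total 924.
Difference: |402 − 924| = 522.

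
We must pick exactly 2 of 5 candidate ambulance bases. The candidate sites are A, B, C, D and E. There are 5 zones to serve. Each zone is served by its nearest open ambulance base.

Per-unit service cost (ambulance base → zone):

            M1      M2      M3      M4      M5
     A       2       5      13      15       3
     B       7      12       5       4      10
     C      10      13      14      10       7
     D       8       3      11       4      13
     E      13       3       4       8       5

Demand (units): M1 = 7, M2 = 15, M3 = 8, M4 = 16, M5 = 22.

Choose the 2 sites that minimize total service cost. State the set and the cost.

Choose A and B; total service cost 259.

With exactly 2 open, each zone uses its cheapest among the chosen.
{A, B}: M1→A 2·7=14, M2→A 5·15=75, M3→B 5·8=40, M4→B 4·16=64, M5→A 3·22=66. Service cost 259.
{A, D}: service cost 277
{A, E}: service cost 285
Among all 10 size-2 choices, {A, B} is lowest.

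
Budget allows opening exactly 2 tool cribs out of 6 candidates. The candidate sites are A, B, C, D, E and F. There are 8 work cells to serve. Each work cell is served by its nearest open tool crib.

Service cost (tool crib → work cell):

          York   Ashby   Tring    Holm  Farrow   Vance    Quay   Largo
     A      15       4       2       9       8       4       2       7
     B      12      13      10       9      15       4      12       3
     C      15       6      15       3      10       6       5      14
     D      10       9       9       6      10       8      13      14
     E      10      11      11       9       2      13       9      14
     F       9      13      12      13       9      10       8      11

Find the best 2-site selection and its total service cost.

With exactly 2 open, each work cell uses its cheapest among the chosen.
{A, E}: York→E 10, Ashby→A 4, Tring→A 2, Holm→A 9, Farrow→E 2, Vance→A 4, Quay→A 2, Largo→A 7. Service cost 40.
{A, D}: service cost 43
{A, B}: service cost 44
Among all 15 size-2 choices, {A, E} is lowest.

Choose A and E; total service cost 40.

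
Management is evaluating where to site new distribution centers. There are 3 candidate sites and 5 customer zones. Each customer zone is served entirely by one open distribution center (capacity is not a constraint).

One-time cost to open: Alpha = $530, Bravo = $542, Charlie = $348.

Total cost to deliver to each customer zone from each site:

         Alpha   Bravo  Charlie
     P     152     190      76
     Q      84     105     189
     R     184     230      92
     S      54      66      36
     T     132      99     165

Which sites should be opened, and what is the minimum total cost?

For any fixed open set, each customer zone goes to its cheapest open site; total = fixed + service.
{Charlie}: P→Charlie 76, Q→Charlie 189, R→Charlie 92, S→Charlie 36, T→Charlie 165. Service 558; fixed 348; total 906.
{Alpha}: service 606 + fixed 530 = 1136
{Bravo}: P→Bravo 190, Q→Bravo 105, R→Bravo 230, S→Bravo 66, T→Bravo 99. Service 690; fixed 542; total 1232.
{Alpha, Bravo, Charlie}: service 387 + fixed 1420 = 1807
No other subset beats 906.

Open Charlie only; minimum total cost 906.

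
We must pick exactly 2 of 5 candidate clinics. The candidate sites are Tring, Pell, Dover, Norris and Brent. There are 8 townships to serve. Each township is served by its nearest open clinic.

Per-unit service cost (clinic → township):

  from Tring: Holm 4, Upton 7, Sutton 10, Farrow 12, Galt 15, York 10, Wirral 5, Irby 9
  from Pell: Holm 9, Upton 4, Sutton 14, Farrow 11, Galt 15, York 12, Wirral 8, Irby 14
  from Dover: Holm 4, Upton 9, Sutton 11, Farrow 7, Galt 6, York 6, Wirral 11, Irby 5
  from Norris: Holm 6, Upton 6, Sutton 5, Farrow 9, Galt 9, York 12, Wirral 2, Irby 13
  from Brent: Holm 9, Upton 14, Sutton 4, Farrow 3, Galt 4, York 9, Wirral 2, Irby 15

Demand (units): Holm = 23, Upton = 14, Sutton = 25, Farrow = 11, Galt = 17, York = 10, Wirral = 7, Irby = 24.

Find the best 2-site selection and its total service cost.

Choose Dover and Brent; total service cost 613.

With exactly 2 open, each township uses its cheapest among the chosen.
{Dover, Brent}: Holm→Dover 4·23=92, Upton→Dover 9·14=126, Sutton→Brent 4·25=100, Farrow→Brent 3·11=33, Galt→Brent 4·17=68, York→Dover 6·10=60, Wirral→Brent 2·7=14, Irby→Dover 5·24=120. Service cost 613.
{Dover, Norris}: service cost 674
{Tring, Brent}: service cost 711
Among all 10 size-2 choices, {Dover, Brent} is lowest.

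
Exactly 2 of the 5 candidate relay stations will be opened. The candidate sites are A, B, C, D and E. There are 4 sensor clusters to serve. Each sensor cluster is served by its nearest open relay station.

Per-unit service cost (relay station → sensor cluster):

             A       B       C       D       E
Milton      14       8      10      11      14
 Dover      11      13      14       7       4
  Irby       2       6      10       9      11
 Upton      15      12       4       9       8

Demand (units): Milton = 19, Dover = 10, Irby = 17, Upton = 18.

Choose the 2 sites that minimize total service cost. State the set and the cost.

With exactly 2 open, each sensor cluster uses its cheapest among the chosen.
{A, C}: Milton→C 10·19=190, Dover→A 11·10=110, Irby→A 2·17=34, Upton→C 4·18=72. Service cost 406.
{B, E}: service cost 438
{B, C}: service cost 456
Among all 10 size-2 choices, {A, C} is lowest.

Choose A and C; total service cost 406.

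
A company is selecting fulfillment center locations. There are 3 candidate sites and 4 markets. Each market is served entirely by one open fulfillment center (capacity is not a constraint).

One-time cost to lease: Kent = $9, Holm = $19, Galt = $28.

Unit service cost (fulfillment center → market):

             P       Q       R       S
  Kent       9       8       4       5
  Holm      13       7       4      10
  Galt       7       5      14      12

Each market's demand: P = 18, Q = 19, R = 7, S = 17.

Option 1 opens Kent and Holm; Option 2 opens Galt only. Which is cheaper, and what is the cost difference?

Option 1 is cheaper by 115.

Option 1: {Kent, Holm}: P→Kent 9·18=162, Q→Holm 7·19=133, R→Kent 4·7=28, S→Kent 5·17=85. Service 408; fixed 28; total 436.
Option 2: {Galt}: P→Galt 7·18=126, Q→Galt 5·19=95, R→Galt 14·7=98, S→Galt 12·17=204. Service 523; fixed 28; total 551.
Difference: |436 − 551| = 115.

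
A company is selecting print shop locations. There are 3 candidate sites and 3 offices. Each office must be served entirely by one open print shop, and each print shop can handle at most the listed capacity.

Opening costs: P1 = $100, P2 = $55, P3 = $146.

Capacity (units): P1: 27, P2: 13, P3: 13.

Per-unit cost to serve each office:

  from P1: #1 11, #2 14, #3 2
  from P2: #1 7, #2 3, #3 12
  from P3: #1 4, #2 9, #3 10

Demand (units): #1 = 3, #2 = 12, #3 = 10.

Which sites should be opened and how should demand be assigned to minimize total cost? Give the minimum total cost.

Minimum total cost: 244

Open {P1, P2}: #1→P1 11·3=33, #2→P2 3·12=36, #3→P1 2·10=20.
Loads: P1 carries 13/27, P2 carries 12/13. Service 89; fixed 155; total 244.
Next best feasible plan costs 321.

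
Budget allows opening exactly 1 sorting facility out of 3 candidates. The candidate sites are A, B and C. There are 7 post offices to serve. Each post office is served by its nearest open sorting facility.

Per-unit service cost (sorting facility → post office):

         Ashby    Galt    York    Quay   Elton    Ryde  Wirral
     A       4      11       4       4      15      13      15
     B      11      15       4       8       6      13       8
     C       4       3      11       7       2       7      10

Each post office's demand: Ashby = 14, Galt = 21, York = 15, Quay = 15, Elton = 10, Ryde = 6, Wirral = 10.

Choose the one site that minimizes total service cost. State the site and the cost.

With exactly 1 open, each post office uses its cheapest among the chosen.
{C}: Ashby→C 4·14=56, Galt→C 3·21=63, York→C 11·15=165, Quay→C 7·15=105, Elton→C 2·10=20, Ryde→C 7·6=42, Wirral→C 10·10=100. Service cost 551.
{A}: service cost 785
{B}: service cost 867
Among all 3 size-1 choices, {C} is lowest.

Choose C only; total service cost 551.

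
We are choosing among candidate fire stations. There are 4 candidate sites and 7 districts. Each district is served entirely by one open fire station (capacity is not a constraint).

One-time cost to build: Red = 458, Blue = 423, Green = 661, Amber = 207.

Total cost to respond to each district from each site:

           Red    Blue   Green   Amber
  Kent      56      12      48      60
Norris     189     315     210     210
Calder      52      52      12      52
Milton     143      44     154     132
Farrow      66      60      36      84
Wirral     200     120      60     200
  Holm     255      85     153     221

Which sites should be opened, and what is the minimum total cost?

For any fixed open set, each district goes to its cheapest open site; total = fixed + service.
{Blue}: Kent→Blue 12, Norris→Blue 315, Calder→Blue 52, Milton→Blue 44, Farrow→Blue 60, Wirral→Blue 120, Holm→Blue 85. Service 688; fixed 423; total 1111.
{Amber}: service 959 + fixed 207 = 1166
{Blue, Amber}: Kent→Blue 12, Norris→Amber 210, Calder→Blue 52, Milton→Blue 44, Farrow→Blue 60, Wirral→Blue 120, Holm→Blue 85. Service 583; fixed 630; total 1213.
{Red, Blue, Green, Amber}: service 438 + fixed 1749 = 2187
(All 15 nonempty subsets were checked; Blue only is lowest.)

Open Blue only; minimum total cost 1111.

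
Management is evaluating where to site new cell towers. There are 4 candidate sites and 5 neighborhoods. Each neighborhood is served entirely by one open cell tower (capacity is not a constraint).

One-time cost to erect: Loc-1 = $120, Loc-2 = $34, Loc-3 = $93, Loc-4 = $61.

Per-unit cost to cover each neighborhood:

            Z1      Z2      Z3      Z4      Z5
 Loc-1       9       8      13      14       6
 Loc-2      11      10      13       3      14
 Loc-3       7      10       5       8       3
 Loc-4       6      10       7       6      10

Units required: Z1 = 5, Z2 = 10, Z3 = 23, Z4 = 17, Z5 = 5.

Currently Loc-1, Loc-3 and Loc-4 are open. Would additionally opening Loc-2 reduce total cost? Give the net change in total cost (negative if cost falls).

Current service cost with {Loc-1, Loc-3, Loc-4}: 342.
Adding Loc-2: each neighborhood re-picks its cheapest; new service cost 291, saving 51.
Extra fixed cost: 34. Net change = 34 − 51 = -17.
(Totals: 616 → 599.)

Yes — net change −17 (cost falls by 17).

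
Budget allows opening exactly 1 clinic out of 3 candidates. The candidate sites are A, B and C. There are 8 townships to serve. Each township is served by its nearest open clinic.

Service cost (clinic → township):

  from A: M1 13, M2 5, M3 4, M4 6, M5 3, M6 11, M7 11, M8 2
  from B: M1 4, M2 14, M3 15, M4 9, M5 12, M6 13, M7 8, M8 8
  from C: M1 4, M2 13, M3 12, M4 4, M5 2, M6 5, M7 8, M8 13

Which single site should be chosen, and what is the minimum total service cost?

Choose A only; total service cost 55.

With exactly 1 open, each township uses its cheapest among the chosen.
{A}: M1→A 13, M2→A 5, M3→A 4, M4→A 6, M5→A 3, M6→A 11, M7→A 11, M8→A 2. Service cost 55.
{C}: service cost 61
{B}: service cost 83
Among all 3 size-1 choices, {A} is lowest.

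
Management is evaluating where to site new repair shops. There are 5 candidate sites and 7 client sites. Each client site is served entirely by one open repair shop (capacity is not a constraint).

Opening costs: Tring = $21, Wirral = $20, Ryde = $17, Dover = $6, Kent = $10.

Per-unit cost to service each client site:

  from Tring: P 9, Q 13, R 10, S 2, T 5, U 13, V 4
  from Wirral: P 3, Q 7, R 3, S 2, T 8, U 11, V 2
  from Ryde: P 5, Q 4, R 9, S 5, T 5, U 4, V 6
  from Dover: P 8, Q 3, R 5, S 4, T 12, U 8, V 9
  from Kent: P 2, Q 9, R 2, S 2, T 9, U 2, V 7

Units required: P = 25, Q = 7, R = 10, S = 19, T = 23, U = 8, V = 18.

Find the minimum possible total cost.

Minimum total cost: 349

For any fixed open set, each client site goes to its cheapest open site; total = fixed + service.
{Wirral, Ryde, Dover, Kent}: P→Kent 2·25=50, Q→Dover 3·7=21, R→Kent 2·10=20, S→Wirral 2·19=38, T→Ryde 5·23=115, U→Kent 2·8=16, V→Wirral 2·18=36. Service 296; fixed 53; total 349.
{Wirral, Ryde, Kent}: service 303 + fixed 47 = 350
{Tring, Wirral, Dover, Kent}: service 296 + fixed 57 = 353
{Tring, Wirral, Ryde, Dover, Kent}: service 296 + fixed 74 = 370
No other subset beats 349.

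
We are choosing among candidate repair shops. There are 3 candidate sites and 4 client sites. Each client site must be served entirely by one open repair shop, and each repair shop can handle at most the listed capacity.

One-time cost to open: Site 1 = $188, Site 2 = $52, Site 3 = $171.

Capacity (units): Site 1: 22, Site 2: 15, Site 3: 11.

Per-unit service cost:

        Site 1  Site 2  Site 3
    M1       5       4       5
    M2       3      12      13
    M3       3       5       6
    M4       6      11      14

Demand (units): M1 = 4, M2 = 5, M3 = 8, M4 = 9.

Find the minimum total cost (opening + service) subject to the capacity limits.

Minimum total cost: 349

Open {Site 1, Site 2}: M1→Site 2 4·4=16, M2→Site 1 3·5=15, M3→Site 1 3·8=24, M4→Site 1 6·9=54.
Loads: Site 1 carries 22/22, Site 2 carries 4/15. Service 109; fixed 240; total 349.
Next best feasible plan costs 365.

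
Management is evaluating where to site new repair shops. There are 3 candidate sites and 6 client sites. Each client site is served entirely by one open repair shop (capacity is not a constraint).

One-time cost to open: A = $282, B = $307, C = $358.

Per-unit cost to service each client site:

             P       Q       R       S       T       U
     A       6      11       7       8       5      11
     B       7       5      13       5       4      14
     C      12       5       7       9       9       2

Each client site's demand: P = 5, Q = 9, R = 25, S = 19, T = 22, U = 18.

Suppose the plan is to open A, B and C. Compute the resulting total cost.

Each client site is assigned to its cheapest site among the open ones.
{A, B, C}: P→A 6·5=30, Q→B 5·9=45, R→A 7·25=175, S→B 5·19=95, T→B 4·22=88, U→C 2·18=36. Service 469; fixed 947; total 1416.

Total cost: 1416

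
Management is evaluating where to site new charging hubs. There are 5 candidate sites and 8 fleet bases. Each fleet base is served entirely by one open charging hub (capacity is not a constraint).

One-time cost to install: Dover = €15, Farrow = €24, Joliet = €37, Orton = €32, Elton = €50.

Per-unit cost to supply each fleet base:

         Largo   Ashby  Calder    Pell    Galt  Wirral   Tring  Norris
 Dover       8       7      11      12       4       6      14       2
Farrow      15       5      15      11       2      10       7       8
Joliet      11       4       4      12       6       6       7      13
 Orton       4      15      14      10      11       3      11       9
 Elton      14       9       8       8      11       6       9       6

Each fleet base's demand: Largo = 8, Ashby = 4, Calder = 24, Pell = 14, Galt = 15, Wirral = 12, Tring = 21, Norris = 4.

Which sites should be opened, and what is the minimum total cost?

For any fixed open set, each fleet base goes to its cheapest open site; total = fixed + service.
{Dover, Farrow, Joliet, Orton}: Largo→Orton 4·8=32, Ashby→Joliet 4·4=16, Calder→Joliet 4·24=96, Pell→Orton 10·14=140, Galt→Farrow 2·15=30, Wirral→Orton 3·12=36, Tring→Farrow 7·21=147, Norris→Dover 2·4=8. Service 505; fixed 108; total 613.
{Dover, Joliet, Orton}: Largo→Orton 4·8=32, Ashby→Joliet 4·4=16, Calder→Joliet 4·24=96, Pell→Orton 10·14=140, Galt→Dover 4·15=60, Wirral→Orton 3·12=36, Tring→Joliet 7·21=147, Norris→Dover 2·4=8. Service 535; fixed 84; total 619.
{Farrow, Joliet, Orton}: service 529 + fixed 93 = 622
{Dover, Farrow, Joliet, Orton, Elton}: Largo→Orton 4·8=32, Ashby→Joliet 4·4=16, Calder→Joliet 4·24=96, Pell→Elton 8·14=112, Galt→Farrow 2·15=30, Wirral→Orton 3·12=36, Tring→Farrow 7·21=147, Norris→Dover 2·4=8. Service 477; fixed 158; total 635.
No other subset beats 613.

Open Dover, Farrow, Joliet and Orton; minimum total cost 613.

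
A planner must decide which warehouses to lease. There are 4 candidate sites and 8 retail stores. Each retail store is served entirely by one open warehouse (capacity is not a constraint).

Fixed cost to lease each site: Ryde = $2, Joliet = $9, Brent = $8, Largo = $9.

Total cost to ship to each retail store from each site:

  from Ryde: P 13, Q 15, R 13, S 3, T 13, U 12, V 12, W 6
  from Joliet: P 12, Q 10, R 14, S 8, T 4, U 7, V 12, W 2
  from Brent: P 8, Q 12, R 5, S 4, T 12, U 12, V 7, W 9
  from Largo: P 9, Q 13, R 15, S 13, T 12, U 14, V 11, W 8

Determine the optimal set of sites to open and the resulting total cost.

For any fixed open set, each retail store goes to its cheapest open site; total = fixed + service.
{Joliet, Brent}: P→Brent 8, Q→Joliet 10, R→Brent 5, S→Brent 4, T→Joliet 4, U→Joliet 7, V→Brent 7, W→Joliet 2. Service 47; fixed 17; total 64.
{Ryde, Joliet, Brent}: P→Brent 8, Q→Joliet 10, R→Brent 5, S→Ryde 3, T→Joliet 4, U→Joliet 7, V→Brent 7, W→Joliet 2. Service 46; fixed 19; total 65.
{Joliet, Brent, Largo}: service 47 + fixed 26 = 73
{Ryde, Joliet, Brent, Largo}: service 46 + fixed 28 = 74
No other subset beats 64.

Open Joliet and Brent; minimum total cost 64.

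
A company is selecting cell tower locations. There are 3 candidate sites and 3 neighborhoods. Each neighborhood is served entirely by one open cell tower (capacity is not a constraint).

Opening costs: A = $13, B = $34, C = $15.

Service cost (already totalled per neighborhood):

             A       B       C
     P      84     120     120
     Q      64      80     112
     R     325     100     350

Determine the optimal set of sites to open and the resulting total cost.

Open A and B; minimum total cost 295.

For any fixed open set, each neighborhood goes to its cheapest open site; total = fixed + service.
{A, B}: P→A 84, Q→A 64, R→B 100. Service 248; fixed 47; total 295.
{A, B, C}: service 248 + fixed 62 = 310
{B}: P→B 120, Q→B 80, R→B 100. Service 300; fixed 34; total 334.
{A}: service 473 + fixed 13 = 486
(All 7 nonempty subsets were checked; A and B is lowest.)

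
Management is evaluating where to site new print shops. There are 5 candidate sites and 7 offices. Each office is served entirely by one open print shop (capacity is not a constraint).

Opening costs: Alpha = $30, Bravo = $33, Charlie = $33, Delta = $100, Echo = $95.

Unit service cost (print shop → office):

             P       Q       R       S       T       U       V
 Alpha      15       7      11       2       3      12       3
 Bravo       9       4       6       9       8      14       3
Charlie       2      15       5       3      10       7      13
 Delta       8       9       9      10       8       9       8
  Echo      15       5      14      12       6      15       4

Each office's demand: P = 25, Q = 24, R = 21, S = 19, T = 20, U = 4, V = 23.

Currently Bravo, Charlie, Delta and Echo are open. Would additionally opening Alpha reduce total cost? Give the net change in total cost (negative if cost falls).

Yes — net change −49 (cost falls by 49).

Current service cost with {Bravo, Charlie, Delta, Echo}: 525.
Adding Alpha: each office re-picks its cheapest; new service cost 446, saving 79.
Extra fixed cost: 30. Net change = 30 − 79 = -49.
(Totals: 786 → 737.)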